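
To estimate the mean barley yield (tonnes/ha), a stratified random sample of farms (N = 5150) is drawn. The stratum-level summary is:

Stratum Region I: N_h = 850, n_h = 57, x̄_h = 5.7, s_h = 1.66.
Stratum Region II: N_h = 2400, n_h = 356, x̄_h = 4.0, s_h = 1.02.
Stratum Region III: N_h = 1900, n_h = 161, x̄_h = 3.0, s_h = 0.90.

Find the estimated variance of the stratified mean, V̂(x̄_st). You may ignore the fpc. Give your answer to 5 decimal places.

V̂(x̄_st) ≈ 0.00264

V̂(x̄_st) = Σ W_h² s_h²/n_h, with W_h = N_h/N and N = 5150:
  stratum Region I: (850/5150)²·1.66²/57 = 0.00131694
  stratum Region II: (2400/5150)²·1.02²/356 = 0.000634685
  stratum Region III: (1900/5150)²·0.90²/161 = 0.000684781
V̂(x̄_st) = 0.0026364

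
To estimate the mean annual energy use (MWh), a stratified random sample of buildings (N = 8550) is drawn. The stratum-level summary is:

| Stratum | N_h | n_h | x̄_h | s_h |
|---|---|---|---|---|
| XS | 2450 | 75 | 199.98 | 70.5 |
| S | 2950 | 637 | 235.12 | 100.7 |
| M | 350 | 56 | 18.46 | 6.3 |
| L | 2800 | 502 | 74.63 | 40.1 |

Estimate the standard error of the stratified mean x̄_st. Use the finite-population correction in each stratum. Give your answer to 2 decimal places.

V̂(x̄_st) = Σ W_h² (1 − n_h/N_h) s_h²/n_h, with W_h = N_h/N and N = 8550:
  stratum XS: (2450/8550)²·(1 − 75/2450)·70.5²/75 = 5.2749
  stratum S: (2950/8550)²·(1 − 637/2950)·100.7²/637 = 1.48588
  stratum M: (350/8550)²·(1 − 56/350)·6.3²/56 = 0.000997645
  stratum L: (2800/8550)²·(1 − 502/2800)·40.1²/502 = 0.281943
V̂(x̄_st) = 7.04373
SE(x̄_st) = √7.04373 = 2.654

SE(x̄_st) ≈ 2.65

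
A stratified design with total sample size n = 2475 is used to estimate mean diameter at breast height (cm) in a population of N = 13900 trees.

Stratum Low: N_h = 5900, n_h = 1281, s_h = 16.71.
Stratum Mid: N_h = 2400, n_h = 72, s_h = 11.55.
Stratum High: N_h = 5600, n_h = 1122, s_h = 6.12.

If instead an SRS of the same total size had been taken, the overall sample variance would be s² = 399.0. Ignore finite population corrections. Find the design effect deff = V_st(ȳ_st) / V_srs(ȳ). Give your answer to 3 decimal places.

deff ≈ 0.620

V̂(ȳ_st) = Σ W_h² s_h²/n_h, with W_h = N_h/N and N = 13900:
  stratum Low: (5900/13900)²·16.71²/1281 = 0.0392716
  stratum Mid: (2400/13900)²·11.55²/72 = 0.0552363
  stratum High: (5600/13900)²·6.12²/1122 = 0.00541822
V_st = 0.0999261
V_srs = s²/n = 399.0/2475 = 0.161212
deff = V_st / V_srs = 0.0999261/0.161212 = 0.6198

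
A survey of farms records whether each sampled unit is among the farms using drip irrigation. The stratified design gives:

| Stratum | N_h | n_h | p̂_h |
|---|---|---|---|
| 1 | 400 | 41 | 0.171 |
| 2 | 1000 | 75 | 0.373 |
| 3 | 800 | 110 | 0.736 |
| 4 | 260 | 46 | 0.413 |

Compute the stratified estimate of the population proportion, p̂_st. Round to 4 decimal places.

p̂_st ≈ 0.4624

N = 2460; stratum weights W_h = N_h/N.
p̂_st = Σ W_h p̂_h = (400·0.171 + 1000·0.373 + 800·0.736 + 260·0.413)/2460 = 0.46243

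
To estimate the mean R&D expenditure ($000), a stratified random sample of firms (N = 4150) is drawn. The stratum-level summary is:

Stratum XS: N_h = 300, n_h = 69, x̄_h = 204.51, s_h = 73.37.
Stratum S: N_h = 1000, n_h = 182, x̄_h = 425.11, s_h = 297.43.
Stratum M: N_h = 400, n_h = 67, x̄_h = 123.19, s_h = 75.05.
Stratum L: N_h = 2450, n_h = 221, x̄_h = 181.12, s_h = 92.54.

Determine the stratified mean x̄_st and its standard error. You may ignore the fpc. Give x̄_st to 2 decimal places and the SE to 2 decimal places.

x̄_st ≈ 236.02, SE ≈ 6.55

x̄_st = Σ W_h x̄_h = (300·204.51 + 1000·425.11 + 400·123.19 + 2450·181.12)/4150 = 236.02000
V̂(x̄_st) = Σ W_h² s_h²/n_h, with W_h = N_h/N and N = 4150:
  stratum XS: (300/4150)²·73.37²/69 = 0.407694
  stratum S: (1000/4150)²·297.43²/182 = 28.2229
  stratum M: (400/4150)²·75.05²/67 = 0.780999
  stratum L: (2450/4150)²·92.54²/221 = 13.5053
V̂(x̄_st) = 42.9169
SE(x̄_st) = √42.9169 = 6.5511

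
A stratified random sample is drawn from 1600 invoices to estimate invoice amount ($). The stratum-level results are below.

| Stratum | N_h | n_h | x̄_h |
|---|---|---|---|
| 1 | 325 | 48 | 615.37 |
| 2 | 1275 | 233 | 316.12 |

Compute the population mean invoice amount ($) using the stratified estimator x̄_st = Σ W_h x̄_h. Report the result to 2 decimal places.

x̄_st ≈ 376.91

N = Σ N_h = 1600. Stratum weights W_h = N_h/N.
x̄_st = (325·615.37 + 1275·316.12) / 1600 = 376.9052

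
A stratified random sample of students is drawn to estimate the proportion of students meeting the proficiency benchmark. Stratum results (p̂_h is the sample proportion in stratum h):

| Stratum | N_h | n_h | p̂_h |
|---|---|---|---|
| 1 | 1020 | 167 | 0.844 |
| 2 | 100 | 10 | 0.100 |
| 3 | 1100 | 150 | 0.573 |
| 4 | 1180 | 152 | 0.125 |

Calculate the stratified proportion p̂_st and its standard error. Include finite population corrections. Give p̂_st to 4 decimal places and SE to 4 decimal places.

N = 3400; stratum weights W_h = N_h/N.
p̂_st = Σ W_h p̂_h = (1020·0.844 + 100·0.100 + 1100·0.573 + 1180·0.125)/3400 = 0.48491
V̂(p̂_st) = Σ W_h² (1 − n_h/N_h) p̂_h(1−p̂_h)/(n_h−1):
  stratum 1: (1020/3400)²·(1 − 167/1020)·0.844·0.156/166 = 5.96967e-05
  stratum 2: (100/3400)²·(1 − 10/100)·0.100·0.900/9 = 7.78547e-06
  stratum 3: (1100/3400)²·(1 − 150/1100)·0.573·0.427/149 = 0.000148441
  stratum 4: (1180/3400)²·(1 − 152/1180)·0.125·0.875/151 = 7.60078e-05
V̂(p̂_st) = 0.000291931; SE = √V̂ = 0.017086

p̂_st ≈ 0.4849, SE ≈ 0.0171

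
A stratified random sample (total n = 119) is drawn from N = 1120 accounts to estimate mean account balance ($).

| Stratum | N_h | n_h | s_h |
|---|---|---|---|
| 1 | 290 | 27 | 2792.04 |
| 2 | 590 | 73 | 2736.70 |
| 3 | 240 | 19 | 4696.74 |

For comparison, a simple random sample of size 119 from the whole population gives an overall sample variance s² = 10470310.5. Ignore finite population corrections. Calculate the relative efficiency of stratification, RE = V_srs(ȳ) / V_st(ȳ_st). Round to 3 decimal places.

V̂(ȳ_st) = Σ W_h² s_h²/n_h, with W_h = N_h/N and N = 1120:
  stratum 1: (290/1120)²·2792.04²/27 = 19357.1
  stratum 2: (590/1120)²·2736.70²/73 = 28470.8
  stratum 3: (240/1120)²·4696.74²/19 = 53312.1
V_st = 101140
V_srs = s²/n = 10470310.5/119 = 87985.8
Relative efficiency = V_srs / V_st = 87985.8/101140 = 0.8699

RE ≈ 0.870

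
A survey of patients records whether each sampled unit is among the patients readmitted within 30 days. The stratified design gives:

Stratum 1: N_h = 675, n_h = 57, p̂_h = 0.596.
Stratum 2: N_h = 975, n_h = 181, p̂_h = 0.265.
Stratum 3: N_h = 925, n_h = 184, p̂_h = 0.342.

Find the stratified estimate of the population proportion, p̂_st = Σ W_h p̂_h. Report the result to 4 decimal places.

N = 2575; stratum weights W_h = N_h/N.
p̂_st = Σ W_h p̂_h = (675·0.596 + 975·0.265 + 925·0.342)/2575 = 0.37943

p̂_st ≈ 0.3794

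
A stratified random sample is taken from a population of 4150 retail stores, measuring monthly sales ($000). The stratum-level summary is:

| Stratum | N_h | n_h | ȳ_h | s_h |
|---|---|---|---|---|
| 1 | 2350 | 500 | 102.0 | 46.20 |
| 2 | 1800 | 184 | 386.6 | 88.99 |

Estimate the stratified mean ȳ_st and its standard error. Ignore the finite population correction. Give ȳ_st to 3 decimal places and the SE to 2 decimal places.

ȳ_st ≈ 225.441, SE ≈ 3.08

ȳ_st = Σ W_h ȳ_h = (2350·102.0 + 1800·386.6)/4150 = 225.44096
V̂(ȳ_st) = Σ W_h² s_h²/n_h, with W_h = N_h/N and N = 4150:
  stratum 1: (2350/4150)²·46.20²/500 = 1.36884
  stratum 2: (1800/4150)²·88.99²/184 = 8.0968
V̂(ȳ_st) = 9.46564
SE(ȳ_st) = √9.46564 = 3.07663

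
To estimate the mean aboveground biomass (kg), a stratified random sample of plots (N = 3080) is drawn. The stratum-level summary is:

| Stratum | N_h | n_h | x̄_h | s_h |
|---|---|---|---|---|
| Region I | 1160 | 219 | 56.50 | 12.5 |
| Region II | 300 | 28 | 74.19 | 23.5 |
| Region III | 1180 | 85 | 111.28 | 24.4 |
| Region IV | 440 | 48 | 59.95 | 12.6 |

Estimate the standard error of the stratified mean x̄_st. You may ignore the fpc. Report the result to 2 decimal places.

V̂(x̄_st) = Σ W_h² s_h²/n_h, with W_h = N_h/N and N = 3080:
  stratum Region I: (1160/3080)²·12.5²/219 = 0.101202
  stratum Region II: (300/3080)²·23.5²/28 = 0.187119
  stratum Region III: (1180/3080)²·24.4²/85 = 1.02807
  stratum Region IV: (440/3080)²·12.6²/48 = 0.0675
V̂(x̄_st) = 1.38389
SE(x̄_st) = √1.38389 = 1.17639

SE(x̄_st) ≈ 1.18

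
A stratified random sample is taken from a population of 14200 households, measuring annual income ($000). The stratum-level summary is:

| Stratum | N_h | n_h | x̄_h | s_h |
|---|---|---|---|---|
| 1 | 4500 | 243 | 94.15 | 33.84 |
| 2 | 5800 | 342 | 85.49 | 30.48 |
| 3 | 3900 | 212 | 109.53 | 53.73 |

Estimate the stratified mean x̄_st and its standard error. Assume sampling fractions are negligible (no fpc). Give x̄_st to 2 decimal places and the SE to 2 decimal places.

x̄_st = Σ W_h x̄_h = (4500·94.15 + 5800·85.49 + 3900·109.53)/14200 = 94.83690
V̂(x̄_st) = Σ W_h² s_h²/n_h, with W_h = N_h/N and N = 14200:
  stratum 1: (4500/14200)²·33.84²/243 = 0.473263
  stratum 2: (5800/14200)²·30.48²/342 = 0.453193
  stratum 3: (3900/14200)²·53.73²/212 = 1.02719
V̂(x̄_st) = 1.95365
SE(x̄_st) = √1.95365 = 1.39773

x̄_st ≈ 94.84, SE ≈ 1.40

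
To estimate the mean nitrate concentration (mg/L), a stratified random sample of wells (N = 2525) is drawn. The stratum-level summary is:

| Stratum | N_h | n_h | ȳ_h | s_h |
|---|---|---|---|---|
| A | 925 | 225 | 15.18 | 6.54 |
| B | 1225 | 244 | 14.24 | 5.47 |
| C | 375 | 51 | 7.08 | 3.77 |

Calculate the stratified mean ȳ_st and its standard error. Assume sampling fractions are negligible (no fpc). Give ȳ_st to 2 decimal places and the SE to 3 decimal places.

ȳ_st = Σ W_h ȳ_h = (925·15.18 + 1225·14.24 + 375·7.08)/2525 = 13.52099
V̂(ȳ_st) = Σ W_h² s_h²/n_h, with W_h = N_h/N and N = 2525:
  stratum A: (925/2525)²·6.54²/225 = 0.0255114
  stratum B: (1225/2525)²·5.47²/244 = 0.0288625
  stratum C: (375/2525)²·3.77²/51 = 0.00614685
V̂(ȳ_st) = 0.0605207
SE(ȳ_st) = √0.0605207 = 0.24601

ȳ_st ≈ 13.52, SE ≈ 0.246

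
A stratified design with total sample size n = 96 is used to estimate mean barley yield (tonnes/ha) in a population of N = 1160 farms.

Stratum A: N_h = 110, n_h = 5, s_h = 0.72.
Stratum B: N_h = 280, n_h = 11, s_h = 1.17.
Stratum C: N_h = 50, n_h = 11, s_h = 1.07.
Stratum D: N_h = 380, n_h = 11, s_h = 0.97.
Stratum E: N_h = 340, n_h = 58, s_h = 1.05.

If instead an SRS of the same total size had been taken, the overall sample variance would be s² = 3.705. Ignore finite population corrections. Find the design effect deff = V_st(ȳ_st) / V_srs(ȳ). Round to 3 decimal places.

deff ≈ 0.497

V̂(ȳ_st) = Σ W_h² s_h²/n_h, with W_h = N_h/N and N = 1160:
  stratum A: (110/1160)²·0.72²/5 = 0.000932319
  stratum B: (280/1160)²·1.17²/11 = 0.00725069
  stratum C: (50/1160)²·1.07²/11 = 0.000193374
  stratum D: (380/1160)²·0.97²/11 = 0.00917914
  stratum E: (340/1160)²·1.05²/58 = 0.00163302
V_st = 0.0191885
V_srs = s²/n = 3.705/96 = 0.0385938
deff = V_st / V_srs = 0.0191885/0.0385938 = 0.4972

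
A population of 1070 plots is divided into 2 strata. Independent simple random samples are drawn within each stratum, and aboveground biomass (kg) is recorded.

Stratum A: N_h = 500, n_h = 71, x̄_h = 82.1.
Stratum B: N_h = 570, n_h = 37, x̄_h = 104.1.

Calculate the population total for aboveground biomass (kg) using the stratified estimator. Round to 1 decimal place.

τ̂_st ≈ 100387.0

τ̂_st = Σ N_h x̄_h = 500·82.1 + 570·104.1 = 100387.0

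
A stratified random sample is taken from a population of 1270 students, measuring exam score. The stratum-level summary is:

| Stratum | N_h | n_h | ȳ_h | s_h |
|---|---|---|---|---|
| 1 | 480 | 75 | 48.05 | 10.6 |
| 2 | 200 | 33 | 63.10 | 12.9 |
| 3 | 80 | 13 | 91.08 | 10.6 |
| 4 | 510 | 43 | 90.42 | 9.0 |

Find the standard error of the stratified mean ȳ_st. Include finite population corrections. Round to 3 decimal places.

SE(ȳ_st) ≈ 0.769

V̂(ȳ_st) = Σ W_h² (1 − n_h/N_h) s_h²/n_h, with W_h = N_h/N and N = 1270:
  stratum 1: (480/1270)²·(1 − 75/480)·10.6²/75 = 0.180567
  stratum 2: (200/1270)²·(1 − 33/200)·12.9²/33 = 0.104425
  stratum 3: (80/1270)²·(1 − 13/80)·10.6²/13 = 0.0287227
  stratum 4: (510/1270)²·(1 − 43/510)·9.0²/43 = 0.278161
V̂(ȳ_st) = 0.591876
SE(ȳ_st) = √0.591876 = 0.769335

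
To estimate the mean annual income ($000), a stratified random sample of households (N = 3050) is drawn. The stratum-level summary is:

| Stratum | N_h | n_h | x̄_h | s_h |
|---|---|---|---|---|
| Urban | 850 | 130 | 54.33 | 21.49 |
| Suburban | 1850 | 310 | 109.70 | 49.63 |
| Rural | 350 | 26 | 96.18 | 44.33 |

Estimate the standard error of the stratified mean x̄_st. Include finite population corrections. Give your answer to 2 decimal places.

V̂(x̄_st) = Σ W_h² (1 − n_h/N_h) s_h²/n_h, with W_h = N_h/N and N = 3050:
  stratum Urban: (850/3050)²·(1 − 130/850)·21.49²/130 = 0.233712
  stratum Suburban: (1850/3050)²·(1 − 310/1850)·49.63²/310 = 2.43343
  stratum Rural: (350/3050)²·(1 − 26/350)·44.33²/26 = 0.921373
V̂(x̄_st) = 3.58852
SE(x̄_st) = √3.58852 = 1.89434

SE(x̄_st) ≈ 1.89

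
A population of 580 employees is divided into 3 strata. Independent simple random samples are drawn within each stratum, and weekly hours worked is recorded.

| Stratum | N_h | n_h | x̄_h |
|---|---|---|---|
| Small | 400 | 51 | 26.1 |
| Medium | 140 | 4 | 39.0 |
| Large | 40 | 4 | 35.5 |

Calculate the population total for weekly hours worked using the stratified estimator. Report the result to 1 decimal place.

τ̂_st ≈ 17320.0

τ̂_st = Σ N_h x̄_h = 400·26.1 + 140·39.0 + 40·35.5 = 17320.0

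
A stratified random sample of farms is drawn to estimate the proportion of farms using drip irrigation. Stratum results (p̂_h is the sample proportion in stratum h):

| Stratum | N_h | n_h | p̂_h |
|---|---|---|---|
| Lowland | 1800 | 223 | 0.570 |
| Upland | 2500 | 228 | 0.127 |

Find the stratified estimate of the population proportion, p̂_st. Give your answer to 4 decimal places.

p̂_st ≈ 0.3124

N = 4300; stratum weights W_h = N_h/N.
p̂_st = Σ W_h p̂_h = (1800·0.570 + 2500·0.127)/4300 = 0.31244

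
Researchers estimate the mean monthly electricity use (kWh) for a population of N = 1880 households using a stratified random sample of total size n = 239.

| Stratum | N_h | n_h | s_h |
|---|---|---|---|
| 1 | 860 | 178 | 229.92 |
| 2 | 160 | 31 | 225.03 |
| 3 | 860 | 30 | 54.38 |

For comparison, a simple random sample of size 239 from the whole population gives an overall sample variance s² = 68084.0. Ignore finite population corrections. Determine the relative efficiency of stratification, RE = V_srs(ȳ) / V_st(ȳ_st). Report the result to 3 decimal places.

RE ≈ 3.011

V̂(ȳ_st) = Σ W_h² s_h²/n_h, with W_h = N_h/N and N = 1880:
  stratum 1: (860/1880)²·229.92²/178 = 62.1462
  stratum 2: (160/1880)²·225.03²/31 = 11.8316
  stratum 3: (860/1880)²·54.38²/30 = 20.6271
V_st = 94.6049
V_srs = s²/n = 68084.0/239 = 284.87
Relative efficiency = V_srs / V_st = 284.87/94.6049 = 3.0112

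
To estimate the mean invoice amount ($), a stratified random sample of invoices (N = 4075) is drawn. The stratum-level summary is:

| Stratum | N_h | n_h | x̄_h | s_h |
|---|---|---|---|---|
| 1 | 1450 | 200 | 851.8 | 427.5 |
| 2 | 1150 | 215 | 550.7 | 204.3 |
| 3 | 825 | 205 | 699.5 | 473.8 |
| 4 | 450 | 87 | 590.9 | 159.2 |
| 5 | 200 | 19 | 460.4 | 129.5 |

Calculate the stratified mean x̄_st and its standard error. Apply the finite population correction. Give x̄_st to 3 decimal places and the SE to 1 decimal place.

x̄_st ≈ 687.972, SE ≈ 12.3

x̄_st = Σ W_h x̄_h = (1450·851.8 + 1150·550.7 + 825·699.5 + 450·590.9 + 200·460.4)/4075 = 687.97239
V̂(x̄_st) = Σ W_h² (1 − n_h/N_h) s_h²/n_h, with W_h = N_h/N and N = 4075:
  stratum 1: (1450/4075)²·(1 − 200/1450)·427.5²/200 = 99.739
  stratum 2: (1150/4075)²·(1 − 215/1150)·204.3²/215 = 12.5705
  stratum 3: (825/4075)²·(1 − 205/825)·473.8²/205 = 33.7308
  stratum 4: (450/4075)²·(1 − 87/450)·159.2²/87 = 2.8657
  stratum 5: (200/4075)²·(1 − 19/200)·129.5²/19 = 1.92415
V̂(x̄_st) = 150.83
SE(x̄_st) = √150.83 = 12.2813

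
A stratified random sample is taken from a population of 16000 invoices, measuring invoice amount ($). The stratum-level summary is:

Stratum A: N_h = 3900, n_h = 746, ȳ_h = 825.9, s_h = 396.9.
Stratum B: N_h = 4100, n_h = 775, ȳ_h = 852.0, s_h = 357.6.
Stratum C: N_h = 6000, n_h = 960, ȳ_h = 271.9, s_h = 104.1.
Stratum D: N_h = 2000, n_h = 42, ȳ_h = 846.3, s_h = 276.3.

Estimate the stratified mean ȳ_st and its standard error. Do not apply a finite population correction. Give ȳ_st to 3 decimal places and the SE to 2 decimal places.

ȳ_st ≈ 627.388, SE ≈ 7.31

ȳ_st = Σ W_h ȳ_h = (3900·825.9 + 4100·852.0 + 6000·271.9 + 2000·846.3)/16000 = 627.38812
V̂(ȳ_st) = Σ W_h² s_h²/n_h, with W_h = N_h/N and N = 16000:
  stratum A: (3900/16000)²·396.9²/746 = 12.5462
  stratum B: (4100/16000)²·357.6²/775 = 10.8348
  stratum C: (6000/16000)²·104.1²/960 = 1.58742
  stratum D: (2000/16000)²·276.3²/42 = 28.4009
V̂(ȳ_st) = 53.3694
SE(ȳ_st) = √53.3694 = 7.30543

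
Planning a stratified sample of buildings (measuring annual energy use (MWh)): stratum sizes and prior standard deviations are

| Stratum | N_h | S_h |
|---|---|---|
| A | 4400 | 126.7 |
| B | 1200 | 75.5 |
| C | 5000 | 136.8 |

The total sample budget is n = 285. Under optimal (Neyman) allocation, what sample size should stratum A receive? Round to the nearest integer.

119

Neyman allocation: n_h = n · N_h S_h / Σ N_i S_i, with n = 285.
  stratum A: N_h·S_h = 4400·126.7 = 557480.00
  stratum B: N_h·S_h = 1200·75.5 = 90600.00
  stratum C: N_h·S_h = 5000·136.8 = 684000.00
Σ N_h S_h = 1332080.00
n for stratum A = 285·557480.00/1332080.00 = 119.273 → 119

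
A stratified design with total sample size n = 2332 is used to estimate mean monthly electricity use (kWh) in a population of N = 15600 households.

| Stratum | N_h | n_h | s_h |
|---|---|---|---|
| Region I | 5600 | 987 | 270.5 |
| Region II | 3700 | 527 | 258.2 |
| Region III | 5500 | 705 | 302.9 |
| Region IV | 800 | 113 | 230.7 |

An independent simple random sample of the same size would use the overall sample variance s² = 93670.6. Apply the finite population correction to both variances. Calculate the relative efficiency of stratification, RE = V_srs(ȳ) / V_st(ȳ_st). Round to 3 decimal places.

V̂(ȳ_st) = Σ W_h² (1 − n_h/N_h) s_h²/n_h, with W_h = N_h/N and N = 15600:
  stratum Region I: (5600/15600)²·(1 − 987/5600)·270.5²/987 = 7.86936
  stratum Region II: (3700/15600)²·(1 − 527/3700)·258.2²/527 = 6.10273
  stratum Region III: (5500/15600)²·(1 − 705/5500)·302.9²/705 = 14.103
  stratum Region IV: (800/15600)²·(1 − 113/800)·230.7²/113 = 1.06369
V_st = 29.1388
V_srs = (1 − 2332/15600)·93670.6/2332 = 34.163
Relative efficiency = V_srs / V_st = 34.163/29.1388 = 1.1724

RE ≈ 1.172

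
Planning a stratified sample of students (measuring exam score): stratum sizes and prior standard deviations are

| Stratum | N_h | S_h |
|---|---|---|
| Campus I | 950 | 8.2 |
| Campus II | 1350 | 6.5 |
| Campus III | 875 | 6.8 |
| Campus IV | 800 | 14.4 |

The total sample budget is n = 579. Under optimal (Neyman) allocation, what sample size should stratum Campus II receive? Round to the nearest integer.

Neyman allocation: n_h = n · N_h S_h / Σ N_i S_i, with n = 579.
  stratum Campus I: N_h·S_h = 950·8.2 = 7790.00
  stratum Campus II: N_h·S_h = 1350·6.5 = 8775.00
  stratum Campus III: N_h·S_h = 875·6.8 = 5950.00
  stratum Campus IV: N_h·S_h = 800·14.4 = 11520.00
Σ N_h S_h = 34035.00
n for stratum Campus II = 579·8775.00/34035.00 = 149.279 → 149

149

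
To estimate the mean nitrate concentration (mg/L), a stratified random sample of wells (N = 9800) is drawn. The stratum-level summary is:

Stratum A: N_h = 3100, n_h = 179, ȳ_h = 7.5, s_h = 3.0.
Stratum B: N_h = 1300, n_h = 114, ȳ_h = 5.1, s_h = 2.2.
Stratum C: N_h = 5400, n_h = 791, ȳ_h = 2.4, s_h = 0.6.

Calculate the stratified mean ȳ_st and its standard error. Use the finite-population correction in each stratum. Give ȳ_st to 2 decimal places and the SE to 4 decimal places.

ȳ_st = Σ W_h ȳ_h = (3100·7.5 + 1300·5.1 + 5400·2.4)/9800 = 4.37143
V̂(ȳ_st) = Σ W_h² (1 − n_h/N_h) s_h²/n_h, with W_h = N_h/N and N = 9800:
  stratum A: (3100/9800)²·(1 − 179/3100)·3.0²/179 = 0.00474057
  stratum B: (1300/9800)²·(1 − 114/1300)·2.2²/114 = 0.000681579
  stratum C: (5400/9800)²·(1 − 791/5400)·0.6²/791 = 0.000117944
V̂(ȳ_st) = 0.00554009
SE(ȳ_st) = √0.00554009 = 0.0744318

ȳ_st ≈ 4.37, SE ≈ 0.0744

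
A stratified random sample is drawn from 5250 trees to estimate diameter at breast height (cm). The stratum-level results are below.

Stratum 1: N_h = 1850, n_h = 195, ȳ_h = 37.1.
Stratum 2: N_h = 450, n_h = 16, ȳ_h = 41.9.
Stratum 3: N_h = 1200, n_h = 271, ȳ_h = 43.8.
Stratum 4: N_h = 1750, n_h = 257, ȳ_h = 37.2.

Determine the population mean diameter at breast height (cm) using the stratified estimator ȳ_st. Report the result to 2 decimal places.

ȳ_st ≈ 39.08

N = Σ N_h = 5250. Stratum weights W_h = N_h/N.
ȳ_st = (1850·37.1 + 450·41.9 + 1200·43.8 + 1750·37.2) / 5250 = 39.0762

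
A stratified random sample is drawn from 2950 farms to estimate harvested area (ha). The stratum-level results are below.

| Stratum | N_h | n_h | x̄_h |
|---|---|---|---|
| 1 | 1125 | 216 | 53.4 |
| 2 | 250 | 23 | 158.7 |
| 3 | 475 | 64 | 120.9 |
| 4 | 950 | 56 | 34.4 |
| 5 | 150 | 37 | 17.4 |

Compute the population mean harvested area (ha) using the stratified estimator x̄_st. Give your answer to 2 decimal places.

N = Σ N_h = 2950. Stratum weights W_h = N_h/N.
x̄_st = (1125·53.4 + 250·158.7 + 475·120.9 + 950·34.4 + 150·17.4) / 2950 = 65.2432

x̄_st ≈ 65.24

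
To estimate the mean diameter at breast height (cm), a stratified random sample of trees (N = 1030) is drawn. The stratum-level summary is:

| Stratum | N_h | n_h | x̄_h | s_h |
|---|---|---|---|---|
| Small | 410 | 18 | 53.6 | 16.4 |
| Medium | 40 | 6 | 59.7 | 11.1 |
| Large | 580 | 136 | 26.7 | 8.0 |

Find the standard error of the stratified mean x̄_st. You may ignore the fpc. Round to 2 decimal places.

SE(x̄_st) ≈ 1.60

V̂(x̄_st) = Σ W_h² s_h²/n_h, with W_h = N_h/N and N = 1030:
  stratum Small: (410/1030)²·16.4²/18 = 2.3676
  stratum Medium: (40/1030)²·11.1²/6 = 0.0309699
  stratum Large: (580/1030)²·8.0²/136 = 0.149218
V̂(x̄_st) = 2.54779
SE(x̄_st) = √2.54779 = 1.59618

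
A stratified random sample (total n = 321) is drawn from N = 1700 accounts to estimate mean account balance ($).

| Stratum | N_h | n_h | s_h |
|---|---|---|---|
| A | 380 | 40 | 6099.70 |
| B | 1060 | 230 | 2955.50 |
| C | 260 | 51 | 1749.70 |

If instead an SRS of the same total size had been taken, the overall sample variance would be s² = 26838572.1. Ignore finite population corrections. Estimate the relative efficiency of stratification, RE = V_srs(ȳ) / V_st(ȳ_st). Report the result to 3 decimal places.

V̂(ȳ_st) = Σ W_h² s_h²/n_h, with W_h = N_h/N and N = 1700:
  stratum A: (380/1700)²·6099.70²/40 = 46475.7
  stratum B: (1060/1700)²·2955.50²/230 = 14765.5
  stratum C: (260/1700)²·1749.70²/51 = 1404.13
V_st = 62645.4
V_srs = s²/n = 26838572.1/321 = 83609.3
Relative efficiency = V_srs / V_st = 83609.3/62645.4 = 1.3346

RE ≈ 1.335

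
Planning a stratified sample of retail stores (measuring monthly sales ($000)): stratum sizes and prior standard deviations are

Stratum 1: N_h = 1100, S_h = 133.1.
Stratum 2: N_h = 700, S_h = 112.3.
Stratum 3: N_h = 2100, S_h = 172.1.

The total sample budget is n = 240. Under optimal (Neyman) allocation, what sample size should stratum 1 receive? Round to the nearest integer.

Neyman allocation: n_h = n · N_h S_h / Σ N_i S_i, with n = 240.
  stratum 1: N_h·S_h = 1100·133.1 = 146410.00
  stratum 2: N_h·S_h = 700·112.3 = 78610.00
  stratum 3: N_h·S_h = 2100·172.1 = 361410.00
Σ N_h S_h = 586430.00
n for stratum 1 = 240·146410.00/586430.00 = 59.919 → 60

60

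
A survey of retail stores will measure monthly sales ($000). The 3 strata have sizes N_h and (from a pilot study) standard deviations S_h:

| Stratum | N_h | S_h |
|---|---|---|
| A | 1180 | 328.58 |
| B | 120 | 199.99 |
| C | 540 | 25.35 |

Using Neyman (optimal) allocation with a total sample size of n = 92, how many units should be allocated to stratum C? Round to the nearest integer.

Neyman allocation: n_h = n · N_h S_h / Σ N_i S_i, with n = 92.
  stratum A: N_h·S_h = 1180·328.58 = 387724.40
  stratum B: N_h·S_h = 120·199.99 = 23998.80
  stratum C: N_h·S_h = 540·25.35 = 13689.00
Σ N_h S_h = 425412.20
n for stratum C = 92·13689.00/425412.20 = 2.960 → 3

3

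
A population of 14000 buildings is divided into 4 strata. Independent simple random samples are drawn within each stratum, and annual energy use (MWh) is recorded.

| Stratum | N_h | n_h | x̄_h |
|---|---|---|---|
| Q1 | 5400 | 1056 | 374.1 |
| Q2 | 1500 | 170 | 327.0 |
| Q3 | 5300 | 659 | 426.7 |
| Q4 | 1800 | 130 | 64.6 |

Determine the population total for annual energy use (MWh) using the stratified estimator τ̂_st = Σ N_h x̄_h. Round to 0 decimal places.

τ̂_st = Σ N_h x̄_h = 5400·374.1 + 1500·327.0 + 5300·426.7 + 1800·64.6 = 4888430

τ̂_st ≈ 4888430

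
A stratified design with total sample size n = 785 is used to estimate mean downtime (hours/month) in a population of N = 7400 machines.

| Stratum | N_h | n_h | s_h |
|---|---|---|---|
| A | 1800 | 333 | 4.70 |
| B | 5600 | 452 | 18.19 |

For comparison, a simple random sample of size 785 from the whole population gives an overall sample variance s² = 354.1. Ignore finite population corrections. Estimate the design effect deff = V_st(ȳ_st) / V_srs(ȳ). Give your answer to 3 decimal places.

deff ≈ 0.938

V̂(ȳ_st) = Σ W_h² s_h²/n_h, with W_h = N_h/N and N = 7400:
  stratum A: (1800/7400)²·4.70²/333 = 0.00392494
  stratum B: (5600/7400)²·18.19²/452 = 0.419218
V_st = 0.423143
V_srs = s²/n = 354.1/785 = 0.451083
deff = V_st / V_srs = 0.423143/0.451083 = 0.9381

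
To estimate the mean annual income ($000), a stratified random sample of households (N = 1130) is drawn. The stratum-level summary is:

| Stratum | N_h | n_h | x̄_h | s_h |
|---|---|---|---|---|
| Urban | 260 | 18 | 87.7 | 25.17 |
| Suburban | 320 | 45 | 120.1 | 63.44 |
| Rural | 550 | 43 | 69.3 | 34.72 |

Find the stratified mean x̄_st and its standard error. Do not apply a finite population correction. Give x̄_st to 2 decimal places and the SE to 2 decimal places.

x̄_st ≈ 87.92, SE ≈ 3.96

x̄_st = Σ W_h x̄_h = (260·87.7 + 320·120.1 + 550·69.3)/1130 = 87.91947
V̂(x̄_st) = Σ W_h² s_h²/n_h, with W_h = N_h/N and N = 1130:
  stratum Urban: (260/1130)²·25.17²/18 = 1.8633
  stratum Suburban: (320/1130)²·63.44²/45 = 7.17227
  stratum Rural: (550/1130)²·34.72²/43 = 6.6414
V̂(x̄_st) = 15.677
SE(x̄_st) = √15.677 = 3.95942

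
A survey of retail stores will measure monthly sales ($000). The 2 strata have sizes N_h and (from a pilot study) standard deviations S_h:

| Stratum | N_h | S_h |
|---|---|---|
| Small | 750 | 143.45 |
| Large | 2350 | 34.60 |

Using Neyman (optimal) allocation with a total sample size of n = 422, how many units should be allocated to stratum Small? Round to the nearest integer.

Neyman allocation: n_h = n · N_h S_h / Σ N_i S_i, with n = 422.
  stratum Small: N_h·S_h = 750·143.45 = 107587.50
  stratum Large: N_h·S_h = 2350·34.60 = 81310.00
Σ N_h S_h = 188897.50
n for stratum Small = 422·107587.50/188897.50 = 240.352 → 240

240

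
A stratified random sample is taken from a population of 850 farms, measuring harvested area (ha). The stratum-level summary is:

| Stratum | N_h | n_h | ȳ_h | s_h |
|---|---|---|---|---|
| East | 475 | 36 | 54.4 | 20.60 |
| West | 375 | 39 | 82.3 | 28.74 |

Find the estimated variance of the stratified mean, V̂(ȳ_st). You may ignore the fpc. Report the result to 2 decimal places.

V̂(ȳ_st) ≈ 7.80

V̂(ȳ_st) = Σ W_h² s_h²/n_h, with W_h = N_h/N and N = 850:
  stratum East: (475/850)²·20.60²/36 = 3.68113
  stratum West: (375/850)²·28.74²/39 = 4.12224
V̂(ȳ_st) = 7.80337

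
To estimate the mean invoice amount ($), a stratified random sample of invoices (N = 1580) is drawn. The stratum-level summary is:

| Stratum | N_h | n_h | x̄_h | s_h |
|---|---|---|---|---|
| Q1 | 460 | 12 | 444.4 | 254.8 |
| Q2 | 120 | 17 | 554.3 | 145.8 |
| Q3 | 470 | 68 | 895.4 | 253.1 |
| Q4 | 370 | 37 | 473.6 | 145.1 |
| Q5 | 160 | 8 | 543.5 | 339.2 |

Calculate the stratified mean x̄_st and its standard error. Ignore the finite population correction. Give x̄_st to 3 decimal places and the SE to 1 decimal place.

x̄_st = Σ W_h x̄_h = (460·444.4 + 120·554.3 + 470·895.4 + 370·473.6 + 160·543.5)/1580 = 603.77848
V̂(x̄_st) = Σ W_h² s_h²/n_h, with W_h = N_h/N and N = 1580:
  stratum Q1: (460/1580)²·254.8²/12 = 458.584
  stratum Q2: (120/1580)²·145.8²/17 = 7.21298
  stratum Q3: (470/1580)²·253.1²/68 = 83.3598
  stratum Q4: (370/1580)²·145.1²/37 = 31.2049
  stratum Q5: (160/1580)²·339.2²/8 = 147.485
V̂(x̄_st) = 727.847
SE(x̄_st) = √727.847 = 26.9786

x̄_st ≈ 603.778, SE ≈ 27.0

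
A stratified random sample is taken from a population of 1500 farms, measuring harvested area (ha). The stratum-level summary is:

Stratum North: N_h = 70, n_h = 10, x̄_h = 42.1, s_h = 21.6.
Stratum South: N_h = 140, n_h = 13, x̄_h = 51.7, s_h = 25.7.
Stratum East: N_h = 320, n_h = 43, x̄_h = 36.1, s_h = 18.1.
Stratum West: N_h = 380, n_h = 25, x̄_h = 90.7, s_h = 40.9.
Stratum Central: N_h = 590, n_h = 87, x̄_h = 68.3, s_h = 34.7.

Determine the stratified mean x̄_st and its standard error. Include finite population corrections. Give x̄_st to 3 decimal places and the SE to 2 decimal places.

x̄_st ≈ 64.333, SE ≈ 2.57

x̄_st = Σ W_h x̄_h = (70·42.1 + 140·51.7 + 320·36.1 + 380·90.7 + 590·68.3)/1500 = 64.33333
V̂(x̄_st) = Σ W_h² (1 − n_h/N_h) s_h²/n_h, with W_h = N_h/N and N = 1500:
  stratum North: (70/1500)²·(1 − 10/70)·21.6²/10 = 0.0870912
  stratum South: (140/1500)²·(1 − 13/140)·25.7²/13 = 0.401488
  stratum East: (320/1500)²·(1 − 43/320)·18.1²/43 = 0.300148
  stratum West: (380/1500)²·(1 − 25/380)·40.9²/25 = 4.01177
  stratum Central: (590/1500)²·(1 − 87/590)·34.7²/87 = 1.82548
V̂(x̄_st) = 6.62598
SE(x̄_st) = √6.62598 = 2.5741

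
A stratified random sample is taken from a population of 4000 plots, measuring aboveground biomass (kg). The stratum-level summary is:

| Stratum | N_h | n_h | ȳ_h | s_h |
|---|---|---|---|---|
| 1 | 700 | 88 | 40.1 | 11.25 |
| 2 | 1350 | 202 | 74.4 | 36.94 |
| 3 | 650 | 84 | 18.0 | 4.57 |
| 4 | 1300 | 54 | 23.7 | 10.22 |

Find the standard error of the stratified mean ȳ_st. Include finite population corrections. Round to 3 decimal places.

SE(ȳ_st) ≈ 0.946

V̂(ȳ_st) = Σ W_h² (1 − n_h/N_h) s_h²/n_h, with W_h = N_h/N and N = 4000:
  stratum 1: (700/4000)²·(1 − 88/700)·11.25²/88 = 0.0385081
  stratum 2: (1350/4000)²·(1 − 202/1350)·36.94²/202 = 0.654332
  stratum 3: (650/4000)²·(1 − 84/650)·4.57²/84 = 0.00571693
  stratum 4: (1300/4000)²·(1 − 54/1300)·10.22²/54 = 0.195817
V̂(ȳ_st) = 0.894373
SE(ȳ_st) = √0.894373 = 0.945713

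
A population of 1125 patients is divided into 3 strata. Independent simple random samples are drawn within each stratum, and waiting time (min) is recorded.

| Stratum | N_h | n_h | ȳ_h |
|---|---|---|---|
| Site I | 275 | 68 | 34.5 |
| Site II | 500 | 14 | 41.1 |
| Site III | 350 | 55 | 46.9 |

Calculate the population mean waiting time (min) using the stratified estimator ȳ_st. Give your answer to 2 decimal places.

N = Σ N_h = 1125. Stratum weights W_h = N_h/N.
ȳ_st = (275·34.5 + 500·41.1 + 350·46.9) / 1125 = 41.2911

ȳ_st ≈ 41.29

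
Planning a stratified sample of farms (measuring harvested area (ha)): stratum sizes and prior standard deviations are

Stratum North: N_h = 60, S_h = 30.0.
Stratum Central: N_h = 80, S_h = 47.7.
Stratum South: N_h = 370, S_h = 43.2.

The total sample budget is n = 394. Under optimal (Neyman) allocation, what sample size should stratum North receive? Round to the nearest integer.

Neyman allocation: n_h = n · N_h S_h / Σ N_i S_i, with n = 394.
  stratum North: N_h·S_h = 60·30.0 = 1800.00
  stratum Central: N_h·S_h = 80·47.7 = 3816.00
  stratum South: N_h·S_h = 370·43.2 = 15984.00
Σ N_h S_h = 21600.00
n for stratum North = 394·1800.00/21600.00 = 32.833 → 33

33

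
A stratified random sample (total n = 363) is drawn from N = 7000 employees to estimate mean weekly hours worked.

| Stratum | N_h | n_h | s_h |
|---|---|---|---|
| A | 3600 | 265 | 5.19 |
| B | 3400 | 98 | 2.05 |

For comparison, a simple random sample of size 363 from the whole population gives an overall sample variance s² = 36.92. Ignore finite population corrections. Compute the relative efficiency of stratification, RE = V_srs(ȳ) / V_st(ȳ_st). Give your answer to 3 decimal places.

RE ≈ 2.749

V̂(ȳ_st) = Σ W_h² s_h²/n_h, with W_h = N_h/N and N = 7000:
  stratum A: (3600/7000)²·5.19²/265 = 0.0268842
  stratum B: (3400/7000)²·2.05²/98 = 0.0101168
V_st = 0.037001
V_srs = s²/n = 36.92/363 = 0.101708
Relative efficiency = V_srs / V_st = 0.101708/0.037001 = 2.7488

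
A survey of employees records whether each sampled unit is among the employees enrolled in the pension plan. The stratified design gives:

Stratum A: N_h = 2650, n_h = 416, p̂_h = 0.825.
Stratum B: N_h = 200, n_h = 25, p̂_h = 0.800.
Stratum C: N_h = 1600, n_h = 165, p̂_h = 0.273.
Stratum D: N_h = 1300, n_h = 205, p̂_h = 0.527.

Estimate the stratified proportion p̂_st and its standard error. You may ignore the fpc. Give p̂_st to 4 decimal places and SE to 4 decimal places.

p̂_st ≈ 0.6032, SE ≈ 0.0154

N = 5750; stratum weights W_h = N_h/N.
p̂_st = Σ W_h p̂_h = (2650·0.825 + 200·0.800 + 1600·0.273 + 1300·0.527)/5750 = 0.60316
V̂(p̂_st) = Σ W_h² p̂_h(1−p̂_h)/(n_h−1):
  stratum A: (2650/5750)²·0.825·0.175/415 = 7.38924e-05
  stratum B: (200/5750)²·0.800·0.200/24 = 8.06553e-06
  stratum C: (1600/5750)²·0.273·0.727/164 = 9.37039e-05
  stratum D: (1300/5750)²·0.527·0.473/204 = 6.24587e-05
V̂(p̂_st) = 0.00023812; SE = √V̂ = 0.0154312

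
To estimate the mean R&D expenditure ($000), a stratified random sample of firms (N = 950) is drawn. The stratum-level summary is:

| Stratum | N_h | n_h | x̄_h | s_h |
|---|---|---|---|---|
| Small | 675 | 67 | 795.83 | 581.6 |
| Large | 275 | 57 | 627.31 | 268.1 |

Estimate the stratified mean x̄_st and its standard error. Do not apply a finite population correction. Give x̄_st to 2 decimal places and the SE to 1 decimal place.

x̄_st ≈ 747.05, SE ≈ 51.5

x̄_st = Σ W_h x̄_h = (675·795.83 + 275·627.31)/950 = 747.04789
V̂(x̄_st) = Σ W_h² s_h²/n_h, with W_h = N_h/N and N = 950:
  stratum Small: (675/950)²·581.6²/67 = 2548.79
  stratum Large: (275/950)²·268.1²/57 = 105.666
V̂(x̄_st) = 2654.46
SE(x̄_st) = √2654.46 = 51.5214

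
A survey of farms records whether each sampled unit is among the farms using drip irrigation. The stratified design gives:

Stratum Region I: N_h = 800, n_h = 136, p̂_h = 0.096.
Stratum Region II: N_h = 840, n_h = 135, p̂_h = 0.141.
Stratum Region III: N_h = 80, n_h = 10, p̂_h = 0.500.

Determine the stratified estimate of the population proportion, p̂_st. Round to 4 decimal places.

p̂_st ≈ 0.1368

N = 1720; stratum weights W_h = N_h/N.
p̂_st = Σ W_h p̂_h = (800·0.096 + 840·0.141 + 80·0.500)/1720 = 0.13677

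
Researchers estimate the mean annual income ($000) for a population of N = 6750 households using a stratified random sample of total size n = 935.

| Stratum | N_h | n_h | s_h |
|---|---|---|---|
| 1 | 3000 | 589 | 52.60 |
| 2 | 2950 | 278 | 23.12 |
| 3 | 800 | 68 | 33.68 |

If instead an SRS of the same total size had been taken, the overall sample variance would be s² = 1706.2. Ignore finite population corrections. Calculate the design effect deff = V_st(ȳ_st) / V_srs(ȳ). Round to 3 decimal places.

V̂(ȳ_st) = Σ W_h² s_h²/n_h, with W_h = N_h/N and N = 6750:
  stratum 1: (3000/6750)²·52.60²/589 = 0.927879
  stratum 2: (2950/6750)²·23.12²/278 = 0.367255
  stratum 3: (800/6750)²·33.68²/68 = 0.234319
V_st = 1.52945
V_srs = s²/n = 1706.2/935 = 1.82481
deff = V_st / V_srs = 1.52945/1.82481 = 0.8381

deff ≈ 0.838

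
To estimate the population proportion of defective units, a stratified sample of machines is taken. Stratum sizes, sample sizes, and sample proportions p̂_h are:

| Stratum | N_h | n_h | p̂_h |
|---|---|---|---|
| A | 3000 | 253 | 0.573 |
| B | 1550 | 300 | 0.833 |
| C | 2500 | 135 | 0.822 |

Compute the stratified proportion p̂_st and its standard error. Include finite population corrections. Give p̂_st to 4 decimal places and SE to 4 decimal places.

p̂_st ≈ 0.7185, SE ≈ 0.0176

N = 7050; stratum weights W_h = N_h/N.
p̂_st = Σ W_h p̂_h = (3000·0.573 + 1550·0.833 + 2500·0.822)/7050 = 0.71846
V̂(p̂_st) = Σ W_h² (1 − n_h/N_h) p̂_h(1−p̂_h)/(n_h−1):
  stratum A: (3000/7050)²·(1 − 253/3000)·0.573·0.427/252 = 0.000160984
  stratum B: (1550/7050)²·(1 − 300/1550)·0.833·0.167/299 = 1.81365e-05
  stratum C: (2500/7050)²·(1 − 135/2500)·0.822·0.178/134 = 0.000129891
V̂(p̂_st) = 0.000309012; SE = √V̂ = 0.0175787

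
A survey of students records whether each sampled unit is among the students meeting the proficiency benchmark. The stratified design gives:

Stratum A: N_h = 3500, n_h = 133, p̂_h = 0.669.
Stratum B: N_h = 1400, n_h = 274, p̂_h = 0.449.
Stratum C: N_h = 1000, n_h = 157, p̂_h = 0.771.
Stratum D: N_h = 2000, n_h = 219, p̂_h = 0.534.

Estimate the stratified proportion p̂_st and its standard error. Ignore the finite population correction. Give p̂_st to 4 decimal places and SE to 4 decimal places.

p̂_st ≈ 0.6087, SE ≈ 0.0212

N = 7900; stratum weights W_h = N_h/N.
p̂_st = Σ W_h p̂_h = (3500·0.669 + 1400·0.449 + 1000·0.771 + 2000·0.534)/7900 = 0.60875
V̂(p̂_st) = Σ W_h² p̂_h(1−p̂_h)/(n_h−1):
  stratum A: (3500/7900)²·0.669·0.331/132 = 0.000329278
  stratum B: (1400/7900)²·0.449·0.551/273 = 2.84601e-05
  stratum C: (1000/7900)²·0.771·0.229/156 = 1.81347e-05
  stratum D: (2000/7900)²·0.534·0.466/218 = 7.31605e-05
V̂(p̂_st) = 0.000449033; SE = √V̂ = 0.0211904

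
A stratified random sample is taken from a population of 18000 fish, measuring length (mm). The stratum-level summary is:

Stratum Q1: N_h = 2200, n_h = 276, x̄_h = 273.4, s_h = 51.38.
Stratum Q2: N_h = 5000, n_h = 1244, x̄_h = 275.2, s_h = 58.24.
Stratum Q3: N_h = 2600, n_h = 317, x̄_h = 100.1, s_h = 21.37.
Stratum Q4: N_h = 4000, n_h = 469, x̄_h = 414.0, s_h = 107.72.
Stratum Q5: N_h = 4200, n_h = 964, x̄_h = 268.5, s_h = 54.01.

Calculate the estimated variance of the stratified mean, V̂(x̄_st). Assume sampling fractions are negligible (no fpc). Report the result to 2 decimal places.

V̂(x̄_st) = Σ W_h² s_h²/n_h, with W_h = N_h/N and N = 18000:
  stratum Q1: (2200/18000)²·51.38²/276 = 0.142883
  stratum Q2: (5000/18000)²·58.24²/1244 = 0.210386
  stratum Q3: (2600/18000)²·21.37²/317 = 0.0300574
  stratum Q4: (4000/18000)²·107.72²/469 = 1.22179
  stratum Q5: (4200/18000)²·54.01²/964 = 0.16475
V̂(x̄_st) = 1.76986

V̂(x̄_st) ≈ 1.77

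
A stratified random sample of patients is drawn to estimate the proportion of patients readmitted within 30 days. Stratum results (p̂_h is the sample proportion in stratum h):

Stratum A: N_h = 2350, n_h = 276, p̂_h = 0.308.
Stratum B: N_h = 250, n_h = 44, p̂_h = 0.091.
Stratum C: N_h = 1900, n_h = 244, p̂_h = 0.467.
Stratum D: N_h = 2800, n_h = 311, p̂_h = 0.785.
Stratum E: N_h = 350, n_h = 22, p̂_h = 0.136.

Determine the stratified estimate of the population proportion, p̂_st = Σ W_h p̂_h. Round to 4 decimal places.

p̂_st ≈ 0.5071

N = 7650; stratum weights W_h = N_h/N.
p̂_st = Σ W_h p̂_h = (2350·0.308 + 250·0.091 + 1900·0.467 + 2800·0.785 + 350·0.136)/7650 = 0.50712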